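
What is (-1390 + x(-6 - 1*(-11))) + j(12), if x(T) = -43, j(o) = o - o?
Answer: -1433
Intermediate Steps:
j(o) = 0
(-1390 + x(-6 - 1*(-11))) + j(12) = (-1390 - 43) + 0 = -1433 + 0 = -1433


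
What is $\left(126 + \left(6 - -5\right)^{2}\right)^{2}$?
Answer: $61009$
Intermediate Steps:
$\left(126 + \left(6 - -5\right)^{2}\right)^{2} = \left(126 + \left(6 + 5\right)^{2}\right)^{2} = \left(126 + 11^{2}\right)^{2} = \left(126 + 121\right)^{2} = 247^{2} = 61009$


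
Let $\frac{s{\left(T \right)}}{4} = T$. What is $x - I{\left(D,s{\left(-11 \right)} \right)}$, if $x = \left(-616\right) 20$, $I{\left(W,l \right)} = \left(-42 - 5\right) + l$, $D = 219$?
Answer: $-12229$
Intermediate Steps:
$s{\left(T \right)} = 4 T$
$I{\left(W,l \right)} = -47 + l$
$x = -12320$
$x - I{\left(D,s{\left(-11 \right)} \right)} = -12320 - \left(-47 + 4 \left(-11\right)\right) = -12320 - \left(-47 - 44\right) = -12320 - -91 = -12320 + 91 = -12229$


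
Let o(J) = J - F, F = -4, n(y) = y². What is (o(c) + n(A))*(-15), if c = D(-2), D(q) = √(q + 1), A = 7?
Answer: -795 - 15*I ≈ -795.0 - 15.0*I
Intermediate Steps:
D(q) = √(1 + q)
c = I (c = √(1 - 2) = √(-1) = I ≈ 1.0*I)
o(J) = 4 + J (o(J) = J - 1*(-4) = J + 4 = 4 + J)
(o(c) + n(A))*(-15) = ((4 + I) + 7²)*(-15) = ((4 + I) + 49)*(-15) = (53 + I)*(-15) = -795 - 15*I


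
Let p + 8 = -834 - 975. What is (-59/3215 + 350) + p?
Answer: -4716464/3215 ≈ -1467.0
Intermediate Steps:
p = -1817 (p = -8 + (-834 - 975) = -8 - 1809 = -1817)
(-59/3215 + 350) + p = (-59/3215 + 350) - 1817 = 1125191/3215 - 1817 = -4716464/3215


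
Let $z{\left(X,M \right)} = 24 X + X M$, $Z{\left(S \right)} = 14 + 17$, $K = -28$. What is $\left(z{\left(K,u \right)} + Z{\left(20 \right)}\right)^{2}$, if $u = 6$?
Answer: $654481$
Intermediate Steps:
$Z{\left(S \right)} = 31$
$z{\left(X,M \right)} = 24 X + M X$
$\left(z{\left(K,u \right)} + Z{\left(20 \right)}\right)^{2} = \left(- 28 \left(24 + 6\right) + 31\right)^{2} = \left(\left(-28\right) 30 + 31\right)^{2} = \left(-840 + 31\right)^{2} = \left(-809\right)^{2} = 654481$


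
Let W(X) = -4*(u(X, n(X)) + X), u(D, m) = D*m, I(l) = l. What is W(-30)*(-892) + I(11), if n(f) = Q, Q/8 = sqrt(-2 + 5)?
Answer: -107029 - 856320*sqrt(3) ≈ -1.5902e+6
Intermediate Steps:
Q = 8*sqrt(3) (Q = 8*sqrt(-2 + 5) = 8*sqrt(3) ≈ 13.856)
n(f) = 8*sqrt(3)
W(X) = -4*X - 32*X*sqrt(3) (W(X) = -4*(X*(8*sqrt(3)) + X) = -4*(8*X*sqrt(3) + X) = -4*(X + 8*X*sqrt(3)) = -4*X - 32*X*sqrt(3))
W(-30)*(-892) + I(11) = (4*(-30)*(-1 - 8*sqrt(3)))*(-892) + 11 = (120 + 960*sqrt(3))*(-892) + 11 = (-107040 - 856320*sqrt(3)) + 11 = -107029 - 856320*sqrt(3)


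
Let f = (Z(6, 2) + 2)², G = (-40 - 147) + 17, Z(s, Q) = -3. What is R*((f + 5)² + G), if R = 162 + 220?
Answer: -51188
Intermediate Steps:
R = 382
G = -170 (G = -187 + 17 = -170)
f = 1 (f = (-3 + 2)² = (-1)² = 1)
R*((f + 5)² + G) = 382*((1 + 5)² - 170) = 382*(6² - 170) = 382*(36 - 170) = 382*(-134) = -51188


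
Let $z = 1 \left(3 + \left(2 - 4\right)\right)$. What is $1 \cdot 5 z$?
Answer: $5$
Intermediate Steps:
$z = 1$ ($z = 1 \left(3 + \left(2 - 4\right)\right) = 1 \left(3 - 2\right) = 1 \cdot 1 = 1$)
$1 \cdot 5 z = 1 \cdot 5 \cdot 1 = 5 \cdot 1 = 5$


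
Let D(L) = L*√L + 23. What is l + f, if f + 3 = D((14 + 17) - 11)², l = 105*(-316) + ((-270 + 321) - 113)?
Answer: -24716 + 1840*√5 ≈ -20602.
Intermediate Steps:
l = -33242 (l = -33180 + (51 - 113) = -33180 - 62 = -33242)
D(L) = 23 + L^(3/2) (D(L) = L^(3/2) + 23 = 23 + L^(3/2))
f = -3 + (23 + 40*√5)² (f = -3 + (23 + ((14 + 17) - 11)^(3/2))² = -3 + (23 + (31 - 11)^(3/2))² = -3 + (23 + 20^(3/2))² = -3 + (23 + 40*√5)² ≈ 12640.)
l + f = -33242 + (8526 + 1840*√5) = -24716 + 1840*√5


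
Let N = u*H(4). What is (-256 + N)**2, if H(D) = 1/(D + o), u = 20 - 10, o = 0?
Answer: 257049/4 ≈ 64262.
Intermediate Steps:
u = 10
H(D) = 1/D (H(D) = 1/(D + 0) = 1/D)
N = 5/2 (N = 10/4 = 10*(1/4) = 5/2 ≈ 2.5000)
(-256 + N)**2 = (-256 + 5/2)**2 = (-507/2)**2 = 257049/4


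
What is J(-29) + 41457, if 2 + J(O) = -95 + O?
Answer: 41331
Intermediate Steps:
J(O) = -97 + O (J(O) = -2 + (-95 + O) = -97 + O)
J(-29) + 41457 = (-97 - 29) + 41457 = -126 + 41457 = 41331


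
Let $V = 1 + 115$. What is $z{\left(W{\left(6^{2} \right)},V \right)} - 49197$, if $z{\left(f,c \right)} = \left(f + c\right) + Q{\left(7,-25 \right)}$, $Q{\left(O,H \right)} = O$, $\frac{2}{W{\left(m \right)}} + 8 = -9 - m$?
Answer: $- \frac{2600924}{53} \approx -49074.0$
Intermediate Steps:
$W{\left(m \right)} = \frac{2}{-17 - m}$ ($W{\left(m \right)} = \frac{2}{-8 - \left(9 + m\right)} = \frac{2}{-17 - m}$)
$V = 116$
$z{\left(f,c \right)} = 7 + c + f$ ($z{\left(f,c \right)} = \left(f + c\right) + 7 = \left(c + f\right) + 7 = 7 + c + f$)
$z{\left(W{\left(6^{2} \right)},V \right)} - 49197 = \left(7 + 116 - \frac{2}{17 + 6^{2}}\right) - 49197 = \left(7 + 116 - \frac{2}{17 + 36}\right) - 49197 = \left(7 + 116 - \frac{2}{53}\right) - 49197 = \frac{6517}{53} - 49197 = - \frac{2600924}{53}$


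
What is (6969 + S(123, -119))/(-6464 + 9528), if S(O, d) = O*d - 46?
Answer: -3857/1532 ≈ -2.5176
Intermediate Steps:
S(O, d) = -46 + O*d
(6969 + S(123, -119))/(-6464 + 9528) = (6969 + (-46 + 123*(-119)))/(-6464 + 9528) = (6969 + (-46 - 14637))/3064 = (6969 - 14683)*(1/3064) = -7714*1/3064 = -3857/1532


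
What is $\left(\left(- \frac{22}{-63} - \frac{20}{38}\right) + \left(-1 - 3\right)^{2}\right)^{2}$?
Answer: $\frac{358723600}{1432809} \approx 250.36$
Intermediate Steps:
$\left(\left(- \frac{22}{-63} - \frac{20}{38}\right) + \left(-1 - 3\right)^{2}\right)^{2} = \left(\left(\left(-22\right) \left(- \frac{1}{63}\right) - \frac{10}{19}\right) + \left(-4\right)^{2}\right)^{2} = \left(\left(\frac{22}{63} - \frac{10}{19}\right) + 16\right)^{2} = \left(- \frac{212}{1197} + 16\right)^{2} = \left(\frac{18940}{1197}\right)^{2} = \frac{358723600}{1432809}$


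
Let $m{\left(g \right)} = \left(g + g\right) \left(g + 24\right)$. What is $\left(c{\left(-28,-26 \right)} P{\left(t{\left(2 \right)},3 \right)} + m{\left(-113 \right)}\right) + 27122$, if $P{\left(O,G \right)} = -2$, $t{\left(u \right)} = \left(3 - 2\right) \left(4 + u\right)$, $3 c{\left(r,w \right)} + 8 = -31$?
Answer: $47262$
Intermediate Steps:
$c{\left(r,w \right)} = -13$ ($c{\left(r,w \right)} = - \frac{8}{3} + \frac{1}{3} \left(-31\right) = - \frac{8}{3} - \frac{31}{3} = -13$)
$t{\left(u \right)} = 4 + u$ ($t{\left(u \right)} = 1 \left(4 + u\right) = 4 + u$)
$m{\left(g \right)} = 2 g \left(24 + g\right)$
$\left(c{\left(-28,-26 \right)} P{\left(t{\left(2 \right)},3 \right)} + m{\left(-113 \right)}\right) + 27122 = \left(\left(-13\right) \left(-2\right) + 2 \left(-113\right) \left(24 - 113\right)\right) + 27122 = \left(26 + 2 \left(-113\right) \left(-89\right)\right) + 27122 = \left(26 + 20114\right) + 27122 = 20140 + 27122 = 47262$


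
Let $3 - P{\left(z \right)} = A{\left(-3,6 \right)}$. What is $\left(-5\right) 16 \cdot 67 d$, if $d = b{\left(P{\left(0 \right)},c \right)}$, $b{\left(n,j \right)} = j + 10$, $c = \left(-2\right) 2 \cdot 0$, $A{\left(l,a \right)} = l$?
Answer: $-53600$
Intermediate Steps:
$c = 0$ ($c = \left(-4\right) 0 = 0$)
$P{\left(z \right)} = 6$ ($P{\left(z \right)} = 3 - -3 = 3 + 3 = 6$)
$b{\left(n,j \right)} = 10 + j$
$d = 10$ ($d = 10 + 0 = 10$)
$\left(-5\right) 16 \cdot 67 d = \left(-5\right) 16 \cdot 67 \cdot 10 = \left(-80\right) 67 \cdot 10 = \left(-5360\right) 10 = -53600$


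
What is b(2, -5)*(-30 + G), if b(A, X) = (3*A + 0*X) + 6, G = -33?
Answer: -756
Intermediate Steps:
b(A, X) = 6 + 3*A (b(A, X) = (3*A + 0) + 6 = 3*A + 6 = 6 + 3*A)
b(2, -5)*(-30 + G) = (6 + 3*2)*(-30 - 33) = (6 + 6)*(-63) = 12*(-63) = -756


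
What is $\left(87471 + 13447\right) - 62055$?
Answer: $38863$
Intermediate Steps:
$\left(87471 + 13447\right) - 62055 = 100918 - 62055 = 38863$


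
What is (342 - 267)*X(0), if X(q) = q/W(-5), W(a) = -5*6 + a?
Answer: 0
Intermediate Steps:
W(a) = -30 + a
X(q) = -q/35 (X(q) = q/(-30 - 5) = q/(-35) = q*(-1/35) = -q/35)
(342 - 267)*X(0) = (342 - 267)*(-1/35*0) = 75*0 = 0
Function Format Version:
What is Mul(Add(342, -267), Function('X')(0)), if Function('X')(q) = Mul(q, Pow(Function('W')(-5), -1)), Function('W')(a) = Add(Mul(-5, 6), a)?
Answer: 0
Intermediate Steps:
Function('W')(a) = Add(-30, a)
Function('X')(q) = Mul(Rational(-1, 35), q) (Function('X')(q) = Mul(q, Pow(Add(-30, -5), -1)) = Mul(q, Pow(-35, -1)) = Mul(q, Rational(-1, 35)) = Mul(Rational(-1, 35), q))
Mul(Add(342, -267), Function('X')(0)) = Mul(Add(342, -267), Mul(Rational(-1, 35), 0)) = Mul(75, 0) = 0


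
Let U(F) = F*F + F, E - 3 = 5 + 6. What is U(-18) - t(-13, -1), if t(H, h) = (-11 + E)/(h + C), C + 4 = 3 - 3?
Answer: 1533/5 ≈ 306.60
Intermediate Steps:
C = -4 (C = -4 + (3 - 3) = -4 + 0 = -4)
E = 14 (E = 3 + (5 + 6) = 3 + 11 = 14)
U(F) = F + F² (U(F) = F² + F = F + F²)
t(H, h) = 3/(-4 + h) (t(H, h) = (-11 + 14)/(h - 4) = 3/(-4 + h))
U(-18) - t(-13, -1) = -18*(1 - 18) - 3/(-4 - 1) = -18*(-17) - 3/(-5) = 306 - 3*(-1)/5 = 306 - 1*(-⅗) = 306 + ⅗ = 1533/5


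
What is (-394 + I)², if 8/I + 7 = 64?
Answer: 504002500/3249 ≈ 1.5513e+5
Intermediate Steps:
I = 8/57 (I = 8/(-7 + 64) = 8/57 ≈ 0.14035)
(-394 + I)² = (-394 + 8/57)² = (-22450/57)² = 504002500/3249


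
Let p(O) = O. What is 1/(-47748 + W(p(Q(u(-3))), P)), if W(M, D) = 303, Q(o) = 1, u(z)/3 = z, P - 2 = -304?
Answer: -1/47445 ≈ -2.1077e-5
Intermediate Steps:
P = -302 (P = 2 - 304 = -302)
u(z) = 3*z
1/(-47748 + W(p(Q(u(-3))), P)) = 1/(-47748 + 303) = 1/(-47445) = -1/47445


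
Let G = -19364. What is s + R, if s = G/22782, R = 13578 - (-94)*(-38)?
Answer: 113968664/11391 ≈ 10005.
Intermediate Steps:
R = 10006 (R = 13578 - 1*3572 = 13578 - 3572 = 10006)
s = -9682/11391 (s = -19364/22782 = -19364*1/22782 = -9682/11391 ≈ -0.84997)
s + R = -9682/11391 + 10006 = 113968664/11391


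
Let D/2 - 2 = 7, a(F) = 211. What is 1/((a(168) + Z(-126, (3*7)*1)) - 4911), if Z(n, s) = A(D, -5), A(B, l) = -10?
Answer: -1/4710 ≈ -0.00021231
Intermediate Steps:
D = 18 (D = 4 + 2*7 = 4 + 14 = 18)
Z(n, s) = -10
1/((a(168) + Z(-126, (3*7)*1)) - 4911) = 1/((211 - 10) - 4911) = 1/(201 - 4911) = 1/(-4710) = -1/4710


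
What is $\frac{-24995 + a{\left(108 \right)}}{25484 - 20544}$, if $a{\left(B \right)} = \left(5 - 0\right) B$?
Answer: $- \frac{4891}{988} \approx -4.9504$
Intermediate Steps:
$a{\left(B \right)} = 5 B$ ($a{\left(B \right)} = \left(5 + 0\right) B = 5 B$)
$\frac{-24995 + a{\left(108 \right)}}{25484 - 20544} = \frac{-24995 + 5 \cdot 108}{25484 - 20544} = \frac{-24995 + 540}{4940} = \left(-24455\right) \frac{1}{4940} = - \frac{4891}{988}$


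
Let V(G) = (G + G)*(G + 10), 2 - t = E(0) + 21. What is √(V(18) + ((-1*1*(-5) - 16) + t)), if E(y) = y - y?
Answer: √978 ≈ 31.273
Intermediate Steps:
E(y) = 0
t = -19 (t = 2 - (0 + 21) = 2 - 1*21 = 2 - 21 = -19)
V(G) = 2*G*(10 + G) (V(G) = (2*G)*(10 + G) = 2*G*(10 + G))
√(V(18) + ((-1*1*(-5) - 16) + t)) = √(2*18*(10 + 18) + ((-1*1*(-5) - 16) - 19)) = √(2*18*28 + ((-1*(-5) - 16) - 19)) = √(1008 + ((5 - 16) - 19)) = √(1008 + (-11 - 19)) = √(1008 - 30) = √978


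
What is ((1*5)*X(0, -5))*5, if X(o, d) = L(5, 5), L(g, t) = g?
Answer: 125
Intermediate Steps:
X(o, d) = 5
((1*5)*X(0, -5))*5 = ((1*5)*5)*5 = (5*5)*5 = 25*5 = 125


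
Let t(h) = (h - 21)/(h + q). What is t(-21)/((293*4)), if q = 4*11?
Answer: -21/13478 ≈ -0.0015581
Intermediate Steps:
q = 44
t(h) = (-21 + h)/(44 + h) (t(h) = (h - 21)/(h + 44) = (-21 + h)/(44 + h))
t(-21)/((293*4)) = ((-21 - 21)/(44 - 21))/((293*4)) = (-42/23)/1172 = ((1/23)*(-42))*(1/1172) = -42/23*1/1172 = -21/13478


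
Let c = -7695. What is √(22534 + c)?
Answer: √14839 ≈ 121.82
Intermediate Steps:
√(22534 + c) = √(22534 - 7695) = √14839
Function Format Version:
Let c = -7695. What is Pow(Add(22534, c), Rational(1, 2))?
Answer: Pow(14839, Rational(1, 2)) ≈ 121.82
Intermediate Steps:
Pow(Add(22534, c), Rational(1, 2)) = Pow(Add(22534, -7695), Rational(1, 2)) = Pow(14839, Rational(1, 2))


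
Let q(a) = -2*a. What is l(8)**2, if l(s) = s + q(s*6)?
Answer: 7744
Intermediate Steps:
l(s) = -11*s (l(s) = s - 2*s*6 = s - 12*s = -11*s)
l(8)**2 = (-11*8)**2 = (-88)**2 = 7744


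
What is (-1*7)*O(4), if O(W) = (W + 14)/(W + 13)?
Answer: -126/17 ≈ -7.4118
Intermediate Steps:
O(W) = (14 + W)/(13 + W)
(-1*7)*O(4) = (-1*7)*((14 + 4)/(13 + 4)) = -7*18/17 = -126/17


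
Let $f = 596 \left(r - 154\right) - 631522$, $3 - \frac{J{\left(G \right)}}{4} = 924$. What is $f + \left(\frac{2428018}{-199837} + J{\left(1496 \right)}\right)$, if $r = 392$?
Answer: $- \frac{98593610664}{199837} \approx -4.9337 \cdot 10^{5}$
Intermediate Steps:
$J{\left(G \right)} = -3684$ ($J{\left(G \right)} = 12 - 3696 = -3684$)
$f = -489674$ ($f = 596 \left(392 - 154\right) - 631522 = 596 \cdot 238 - 631522 = 141848 - 631522 = -489674$)
$f + \left(\frac{2428018}{-199837} + J{\left(1496 \right)}\right) = -489674 - \left(3684 - \frac{2428018}{-199837}\right) = -489674 + \left(2428018 \left(- \frac{1}{199837}\right) - 3684\right) = -489674 - \frac{738627526}{199837} = - \frac{98593610664}{199837}$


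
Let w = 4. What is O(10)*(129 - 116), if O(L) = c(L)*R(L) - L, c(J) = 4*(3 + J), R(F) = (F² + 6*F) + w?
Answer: 110734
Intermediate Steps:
R(F) = 4 + F² + 6*F (R(F) = (F² + 6*F) + 4 = 4 + F² + 6*F)
c(J) = 12 + 4*J
O(L) = -L + (12 + 4*L)*(4 + L² + 6*L) (O(L) = (12 + 4*L)*(4 + L² + 6*L) - L = -L + (12 + 4*L)*(4 + L² + 6*L))
O(10)*(129 - 116) = (-1*10 + 4*(3 + 10)*(4 + 10² + 6*10))*(129 - 116) = (-10 + 4*13*(4 + 100 + 60))*13 = (-10 + 4*13*164)*13 = (-10 + 8528)*13 = 8518*13 = 110734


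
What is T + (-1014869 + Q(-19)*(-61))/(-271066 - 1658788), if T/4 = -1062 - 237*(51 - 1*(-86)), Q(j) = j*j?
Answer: -129419350503/964927 ≈ -1.3412e+5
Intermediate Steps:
Q(j) = j**2
T = -134124 (T = 4*(-1062 - 237*(51 - 1*(-86))) = 4*(-1062 - 237*(51 + 86)) = 4*(-1062 - 237*137) = 4*(-1062 - 32469) = 4*(-33531) = -134124)
T + (-1014869 + Q(-19)*(-61))/(-271066 - 1658788) = -134124 + (-1014869 + (-19)**2*(-61))/(-271066 - 1658788) = -134124 + (-1014869 + 361*(-61))/(-1929854) = -134124 + (-1014869 - 22021)*(-1/1929854) = -134124 - 1036890*(-1/1929854) = -134124 + 518445/964927 = -129419350503/964927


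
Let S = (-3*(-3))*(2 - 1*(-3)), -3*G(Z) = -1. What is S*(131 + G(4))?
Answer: 5910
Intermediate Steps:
G(Z) = ⅓ (G(Z) = -⅓*(-1) = ⅓)
S = 45 (S = 9*(2 + 3) = 9*5 = 45)
S*(131 + G(4)) = 45*(131 + ⅓) = 45*(394/3) = 5910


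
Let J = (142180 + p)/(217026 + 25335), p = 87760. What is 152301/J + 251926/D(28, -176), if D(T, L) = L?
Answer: 804819115487/5058680 ≈ 1.5910e+5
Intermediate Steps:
J = 229940/242361 (J = (142180 + 87760)/(217026 + 25335) = 229940/242361 ≈ 0.94875)
152301/J + 251926/D(28, -176) = 152301/(229940/242361) + 251926/(-176) = 152301*(242361/229940) + 251926*(-1/176) = 36911822661/229940 - 125963/88 = 804819115487/5058680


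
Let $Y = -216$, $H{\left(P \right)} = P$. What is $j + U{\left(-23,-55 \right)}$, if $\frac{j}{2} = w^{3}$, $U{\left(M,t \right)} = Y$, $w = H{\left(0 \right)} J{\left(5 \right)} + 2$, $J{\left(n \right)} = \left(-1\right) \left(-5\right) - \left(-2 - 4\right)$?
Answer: $-200$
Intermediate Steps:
$J{\left(n \right)} = 11$ ($J{\left(n \right)} = 5 - -6 = 5 + 6 = 11$)
$w = 2$ ($w = 0 \cdot 11 + 2 = 0 + 2 = 2$)
$U{\left(M,t \right)} = -216$
$j = 16$ ($j = 2 \cdot 2^{3} = 2 \cdot 8 = 16$)
$j + U{\left(-23,-55 \right)} = 16 - 216 = -200$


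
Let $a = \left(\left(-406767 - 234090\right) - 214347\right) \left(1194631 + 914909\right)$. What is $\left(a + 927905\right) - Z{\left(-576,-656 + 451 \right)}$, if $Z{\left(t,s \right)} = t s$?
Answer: $-1804086236335$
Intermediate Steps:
$Z{\left(t,s \right)} = s t$
$a = -1804087046160$ ($a = \left(-640857 - 214347\right) 2109540 = \left(-855204\right) 2109540 = -1804087046160$)
$\left(a + 927905\right) - Z{\left(-576,-656 + 451 \right)} = \left(-1804087046160 + 927905\right) - \left(-656 + 451\right) \left(-576\right) = -1804086118255 - \left(-205\right) \left(-576\right) = -1804086118255 - 118080 = -1804086236335$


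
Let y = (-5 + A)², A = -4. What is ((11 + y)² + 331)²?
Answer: 77352025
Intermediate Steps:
y = 81 (y = (-5 - 4)² = (-9)² = 81)
((11 + y)² + 331)² = ((11 + 81)² + 331)² = (92² + 331)² = (8464 + 331)² = 8795² = 77352025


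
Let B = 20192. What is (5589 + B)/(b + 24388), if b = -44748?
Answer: -25781/20360 ≈ -1.2663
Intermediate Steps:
(5589 + B)/(b + 24388) = (5589 + 20192)/(-44748 + 24388) = 25781/(-20360) = 25781*(-1/20360) = -25781/20360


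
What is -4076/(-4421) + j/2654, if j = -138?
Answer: 5103803/5866667 ≈ 0.86997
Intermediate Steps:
-4076/(-4421) + j/2654 = -4076/(-4421) - 138/2654 = -4076*(-1/4421) - 138*1/2654 = 4076/4421 - 69/1327 = 5103803/5866667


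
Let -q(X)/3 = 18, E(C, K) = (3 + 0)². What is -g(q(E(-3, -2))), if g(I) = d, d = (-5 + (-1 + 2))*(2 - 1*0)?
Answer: 8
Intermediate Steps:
E(C, K) = 9 (E(C, K) = 3² = 9)
q(X) = -54 (q(X) = -3*18 = -54)
d = -8 (d = (-5 + 1)*(2 + 0) = -4*2 = -8)
g(I) = -8
-g(q(E(-3, -2))) = -1*(-8) = 8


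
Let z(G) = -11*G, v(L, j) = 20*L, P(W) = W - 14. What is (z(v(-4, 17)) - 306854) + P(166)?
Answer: -305822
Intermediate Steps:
P(W) = -14 + W
(z(v(-4, 17)) - 306854) + P(166) = (-220*(-4) - 306854) + (-14 + 166) = (-11*(-80) - 306854) + 152 = (880 - 306854) + 152 = -305974 + 152 = -305822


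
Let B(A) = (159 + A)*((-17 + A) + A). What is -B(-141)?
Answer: 5382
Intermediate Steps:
B(A) = (-17 + 2*A)*(159 + A) (B(A) = (159 + A)*(-17 + 2*A) = (-17 + 2*A)*(159 + A))
-B(-141) = -(-2703 + 2*(-141)² + 301*(-141)) = -(-2703 + 2*19881 - 42441) = -(-2703 + 39762 - 42441) = -1*(-5382) = 5382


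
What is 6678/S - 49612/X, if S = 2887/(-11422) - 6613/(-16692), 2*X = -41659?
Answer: 26521495320115408/569559390119 ≈ 46565.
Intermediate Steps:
X = -41659/2 (X = (½)*(-41659) = -41659/2 ≈ -20830.)
S = 13671941/95328012 (S = 2887*(-1/11422) - 6613*(-1/16692) = -2887/11422 + 6613/16692 = 13671941/95328012 ≈ 0.14342)
6678/S - 49612/X = 6678/(13671941/95328012) - 49612/(-41659/2) = 6678*(95328012/13671941) - 49612*(-2/41659) = 636600464136/13671941 + 99224/41659 = 26521495320115408/569559390119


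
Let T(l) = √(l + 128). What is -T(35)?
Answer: -√163 ≈ -12.767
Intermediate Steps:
T(l) = √(128 + l)
-T(35) = -√(128 + 35) = -√163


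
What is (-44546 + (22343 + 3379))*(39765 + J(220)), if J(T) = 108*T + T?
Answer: -1199935880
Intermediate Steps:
J(T) = 109*T
(-44546 + (22343 + 3379))*(39765 + J(220)) = (-44546 + (22343 + 3379))*(39765 + 109*220) = (-44546 + 25722)*(39765 + 23980) = -18824*63745 = -1199935880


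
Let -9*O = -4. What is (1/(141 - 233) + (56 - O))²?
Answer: 2115172081/685584 ≈ 3085.2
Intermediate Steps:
O = 4/9 (O = -⅑*(-4) = 4/9 ≈ 0.44444)
(1/(141 - 233) + (56 - O))² = (1/(141 - 233) + (56 - 1*4/9))² = (1/(-92) + (56 - 4/9))² = (-1/92 + 500/9)² = (45991/828)² = 2115172081/685584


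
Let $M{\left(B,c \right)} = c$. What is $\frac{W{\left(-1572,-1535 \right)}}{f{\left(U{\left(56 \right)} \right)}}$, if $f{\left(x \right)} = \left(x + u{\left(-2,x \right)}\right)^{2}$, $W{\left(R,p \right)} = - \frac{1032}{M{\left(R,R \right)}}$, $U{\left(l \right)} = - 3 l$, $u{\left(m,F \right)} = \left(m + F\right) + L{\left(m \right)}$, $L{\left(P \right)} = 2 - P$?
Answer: $\frac{43}{7306918} \approx 5.8848 \cdot 10^{-6}$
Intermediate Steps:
$u{\left(m,F \right)} = 2 + F$ ($u{\left(m,F \right)} = \left(m + F\right) - \left(-2 + m\right) = \left(F + m\right) - \left(-2 + m\right) = 2 + F$)
$W{\left(R,p \right)} = - \frac{1032}{R}$
$f{\left(x \right)} = \left(2 + 2 x\right)^{2}$ ($f{\left(x \right)} = \left(x + \left(2 + x\right)\right)^{2} = \left(2 + 2 x\right)^{2}$)
$\frac{W{\left(-1572,-1535 \right)}}{f{\left(U{\left(56 \right)} \right)}} = \frac{\left(-1032\right) \frac{1}{-1572}}{4 \left(1 - 168\right)^{2}} = \frac{\left(-1032\right) \left(- \frac{1}{1572}\right)}{4 \left(1 - 168\right)^{2}} = \frac{86}{131 \cdot 4 \left(-167\right)^{2}} = \frac{86}{131 \cdot 4 \cdot 27889} = \frac{86}{131 \cdot 111556} = \frac{86}{131} \cdot \frac{1}{111556} = \frac{43}{7306918}$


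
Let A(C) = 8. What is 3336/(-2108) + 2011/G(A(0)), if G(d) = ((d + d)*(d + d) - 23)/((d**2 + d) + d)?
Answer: 84589438/122791 ≈ 688.89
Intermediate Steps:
G(d) = (-23 + 4*d**2)/(d**2 + 2*d) (G(d) = ((2*d)*(2*d) - 23)/((d + d**2) + d) = (4*d**2 - 23)/(d**2 + 2*d) = (-23 + 4*d**2)/(d**2 + 2*d))
3336/(-2108) + 2011/G(A(0)) = 3336/(-2108) + 2011/(((-23 + 4*8**2)/(8*(2 + 8)))) = 3336*(-1/2108) + 2011/(((1/8)*(-23 + 4*64)/10)) = -834/527 + 2011/(((1/8)*(1/10)*(-23 + 256))) = -834/527 + 2011/(((1/8)*(1/10)*233)) = -834/527 + 2011/(233/80) = -834/527 + 2011*(80/233) = -834/527 + 160880/233 = 84589438/122791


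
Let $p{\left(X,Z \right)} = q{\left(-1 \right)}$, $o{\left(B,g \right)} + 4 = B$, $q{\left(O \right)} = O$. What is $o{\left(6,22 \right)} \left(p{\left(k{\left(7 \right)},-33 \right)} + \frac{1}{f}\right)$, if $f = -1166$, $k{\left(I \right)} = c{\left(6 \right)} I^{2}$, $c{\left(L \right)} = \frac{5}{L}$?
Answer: $- \frac{1167}{583} \approx -2.0017$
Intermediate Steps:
$k{\left(I \right)} = \frac{5 I^{2}}{6}$ ($k{\left(I \right)} = \frac{5}{6} I^{2} = 5 \cdot \frac{1}{6} I^{2} = \frac{5 I^{2}}{6}$)
$o{\left(B,g \right)} = -4 + B$
$p{\left(X,Z \right)} = -1$
$o{\left(6,22 \right)} \left(p{\left(k{\left(7 \right)},-33 \right)} + \frac{1}{f}\right) = \left(-4 + 6\right) \left(-1 + \frac{1}{-1166}\right) = 2 \left(-1 - \frac{1}{1166}\right) = 2 \left(- \frac{1167}{1166}\right) = - \frac{1167}{583}$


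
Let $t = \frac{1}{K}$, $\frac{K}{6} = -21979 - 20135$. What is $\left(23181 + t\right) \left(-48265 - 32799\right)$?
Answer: $- \frac{118707442495598}{63171} \approx -1.8791 \cdot 10^{9}$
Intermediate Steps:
$K = -252684$ ($K = 6 \left(-21979 - 20135\right) = 6 \left(-42114\right) = -252684$)
$t = - \frac{1}{252684}$ ($t = \frac{1}{-252684} = - \frac{1}{252684} \approx -3.9575 \cdot 10^{-6}$)
$\left(23181 + t\right) \left(-48265 - 32799\right) = \left(23181 - \frac{1}{252684}\right) \left(-48265 - 32799\right) = \frac{5857467803}{252684} \left(-81064\right) = - \frac{118707442495598}{63171}$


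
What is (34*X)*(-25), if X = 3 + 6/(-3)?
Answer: -850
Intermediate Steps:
X = 1 (X = 3 + 6*(-1/3) = 3 - 2 = 1)
(34*X)*(-25) = (34*1)*(-25) = 34*(-25) = -850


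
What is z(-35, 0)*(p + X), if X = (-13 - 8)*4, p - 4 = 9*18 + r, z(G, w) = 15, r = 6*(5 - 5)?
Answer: 1230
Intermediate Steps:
r = 0 (r = 6*0 = 0)
p = 166 (p = 4 + (9*18 + 0) = 4 + (162 + 0) = 4 + 162 = 166)
X = -84 (X = -21*4 = -84)
z(-35, 0)*(p + X) = 15*(166 - 84) = 15*82 = 1230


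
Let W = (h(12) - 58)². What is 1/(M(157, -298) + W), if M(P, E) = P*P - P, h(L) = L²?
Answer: 1/31888 ≈ 3.1360e-5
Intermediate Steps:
W = 7396 (W = (12² - 58)² = (144 - 58)² = 86² = 7396)
M(P, E) = P² - P
1/(M(157, -298) + W) = 1/(157*(-1 + 157) + 7396) = 1/(157*156 + 7396) = 1/(24492 + 7396) = 1/31888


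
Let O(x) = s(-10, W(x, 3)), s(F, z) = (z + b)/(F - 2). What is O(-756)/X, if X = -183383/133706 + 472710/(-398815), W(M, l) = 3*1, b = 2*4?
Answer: 58656354229/163608065286 ≈ 0.35852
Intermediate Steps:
b = 8
W(M, l) = 3
s(F, z) = (8 + z)/(-2 + F) (s(F, z) = (z + 8)/(F - 2) = (8 + z)/(-2 + F))
O(x) = -11/12 (O(x) = (8 + 3)/(-2 - 10) = 11/(-12) = -1/12*11 = -11/12)
X = -27268010881/10664791678 (X = -183383*1/133706 + 472710*(-1/398815) = -183383/133706 - 94542/79763 = -27268010881/10664791678 ≈ -2.5568)
O(-756)/X = -11/(12*(-27268010881/10664791678)) = -11/12*(-10664791678/27268010881) = 58656354229/163608065286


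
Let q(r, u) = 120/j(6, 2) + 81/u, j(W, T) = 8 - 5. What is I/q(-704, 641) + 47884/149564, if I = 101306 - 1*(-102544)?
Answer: 4886109485441/961733911 ≈ 5080.5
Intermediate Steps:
j(W, T) = 3
q(r, u) = 40 + 81/u (q(r, u) = 120/3 + 81/u = 120*(⅓) + 81/u = 40 + 81/u)
I = 203850 (I = 101306 + 102544 = 203850)
I/q(-704, 641) + 47884/149564 = 203850/(40 + 81/641) + 47884/149564 = 203850/(40 + 81*(1/641)) + 47884*(1/149564) = 203850/(40 + 81/641) + 11971/37391 = 203850/(25721/641) + 11971/37391 = 203850*(641/25721) + 11971/37391 = 130667850/25721 + 11971/37391 = 4886109485441/961733911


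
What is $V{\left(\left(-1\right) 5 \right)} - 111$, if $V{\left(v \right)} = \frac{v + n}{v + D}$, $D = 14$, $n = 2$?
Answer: $- \frac{334}{3} \approx -111.33$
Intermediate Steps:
$V{\left(v \right)} = \frac{2 + v}{14 + v}$ ($V{\left(v \right)} = \frac{v + 2}{v + 14} = \frac{2 + v}{14 + v}$)
$V{\left(\left(-1\right) 5 \right)} - 111 = \frac{2 - 5}{14 - 5} - 111 = \frac{1}{9} \left(-3\right) - 111 = - \frac{1}{3} - 111 = - \frac{334}{3}$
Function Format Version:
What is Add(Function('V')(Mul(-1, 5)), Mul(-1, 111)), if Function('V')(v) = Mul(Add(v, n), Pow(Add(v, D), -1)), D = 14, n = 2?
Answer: Rational(-334, 3) ≈ -111.33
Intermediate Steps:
Function('V')(v) = Mul(Pow(Add(14, v), -1), Add(2, v)) (Function('V')(v) = Mul(Add(v, 2), Pow(Add(v, 14), -1)) = Mul(Add(2, v), Pow(Add(14, v), -1)) = Mul(Pow(Add(14, v), -1), Add(2, v)))
Add(Function('V')(Mul(-1, 5)), Mul(-1, 111)) = Add(Mul(Pow(Add(14, Mul(-1, 5)), -1), Add(2, Mul(-1, 5))), Mul(-1, 111)) = Add(Mul(Pow(Add(14, -5), -1), Add(2, -5)), -111) = Add(Mul(Pow(9, -1), -3), -111) = Add(Mul(Rational(1, 9), -3), -111) = Add(Rational(-1, 3), -111) = Rational(-334, 3)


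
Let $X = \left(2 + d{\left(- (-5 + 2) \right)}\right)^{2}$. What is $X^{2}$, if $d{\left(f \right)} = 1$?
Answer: $81$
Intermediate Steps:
$X = 9$ ($X = \left(2 + 1\right)^{2} = 3^{2} = 9$)
$X^{2} = 9^{2} = 81$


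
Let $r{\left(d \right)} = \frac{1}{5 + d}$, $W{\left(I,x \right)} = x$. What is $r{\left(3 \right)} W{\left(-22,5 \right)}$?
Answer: $\frac{5}{8} \approx 0.625$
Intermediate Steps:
$r{\left(3 \right)} W{\left(-22,5 \right)} = \frac{1}{5 + 3} \cdot 5 = \frac{1}{8} \cdot 5 = \frac{5}{8}$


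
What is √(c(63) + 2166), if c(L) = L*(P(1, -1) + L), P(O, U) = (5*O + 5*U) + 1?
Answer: √6198 ≈ 78.727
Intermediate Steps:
P(O, U) = 1 + 5*O + 5*U
c(L) = L*(1 + L) (c(L) = L*((1 + 5*1 + 5*(-1)) + L) = L*((1 + 5 - 5) + L) = L*(1 + L))
√(c(63) + 2166) = √(63*(1 + 63) + 2166) = √(63*64 + 2166) = √(4032 + 2166) = √6198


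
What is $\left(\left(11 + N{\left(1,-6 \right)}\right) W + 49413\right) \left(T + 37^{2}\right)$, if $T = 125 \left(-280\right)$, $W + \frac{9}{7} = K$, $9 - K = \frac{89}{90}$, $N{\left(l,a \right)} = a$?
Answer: $- \frac{209530378525}{126} \approx -1.6629 \cdot 10^{9}$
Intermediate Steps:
$K = \frac{721}{90}$ ($K = 9 - \frac{89}{90} = \frac{721}{90} \approx 8.0111$)
$W = \frac{4237}{630}$ ($W = - \frac{9}{7} + \frac{721}{90} = \frac{4237}{630} \approx 6.7254$)
$T = -35000$
$\left(\left(11 + N{\left(1,-6 \right)}\right) W + 49413\right) \left(T + 37^{2}\right) = \left(\left(11 - 6\right) \frac{4237}{630} + 49413\right) \left(-35000 + 37^{2}\right) = \left(5 \cdot \frac{4237}{630} + 49413\right) \left(-35000 + 1369\right) = \left(\frac{4237}{126} + 49413\right) \left(-33631\right) = \frac{6230275}{126} \left(-33631\right) = - \frac{209530378525}{126}$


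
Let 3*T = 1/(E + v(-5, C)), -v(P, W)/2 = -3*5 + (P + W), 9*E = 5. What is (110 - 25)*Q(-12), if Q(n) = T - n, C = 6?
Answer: 262395/257 ≈ 1021.0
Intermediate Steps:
E = 5/9 (E = (⅑)*5 = 5/9 ≈ 0.55556)
v(P, W) = 30 - 2*P - 2*W (v(P, W) = -2*(-3*5 + (P + W)) = -2*(-15 + (P + W)) = -2*(-15 + P + W) = 30 - 2*P - 2*W)
T = 3/257 (T = 1/(3*(5/9 + (30 - 2*(-5) - 2*6))) = 1/(3*(5/9 + (30 + 10 - 12))) = 1/(3*(5/9 + 28)) = 1/(3*(257/9)) = (⅓)*(9/257) = 3/257 ≈ 0.011673)
Q(n) = 3/257 - n
(110 - 25)*Q(-12) = (110 - 25)*(3/257 - 1*(-12)) = 85*(3/257 + 12) = 85*(3087/257) = 262395/257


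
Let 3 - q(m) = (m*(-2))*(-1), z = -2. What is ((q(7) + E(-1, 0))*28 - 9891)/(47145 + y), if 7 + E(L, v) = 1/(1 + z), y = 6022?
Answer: -10423/53167 ≈ -0.19604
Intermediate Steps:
q(m) = 3 - 2*m (q(m) = 3 - m*(-2)*(-1) = 3 - (-2*m)*(-1) = 3 - 2*m)
E(L, v) = -8 (E(L, v) = -7 + 1/(1 - 2) = -7 + 1/(-1) = -7 - 1 = -8)
((q(7) + E(-1, 0))*28 - 9891)/(47145 + y) = (((3 - 2*7) - 8)*28 - 9891)/(47145 + 6022) = (((3 - 14) - 8)*28 - 9891)/53167 = ((-11 - 8)*28 - 9891)*(1/53167) = (-19*28 - 9891)*(1/53167) = (-532 - 9891)*(1/53167) = -10423*1/53167 = -10423/53167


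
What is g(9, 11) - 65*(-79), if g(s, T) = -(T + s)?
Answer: 5115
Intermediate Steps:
g(s, T) = -T - s
g(9, 11) - 65*(-79) = (-1*11 - 1*9) - 65*(-79) = (-11 - 9) + 5135 = -20 + 5135 = 5115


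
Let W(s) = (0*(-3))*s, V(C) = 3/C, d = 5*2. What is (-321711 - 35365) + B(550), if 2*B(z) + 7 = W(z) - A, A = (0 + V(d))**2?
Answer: -71415909/200 ≈ -3.5708e+5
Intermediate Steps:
d = 10
W(s) = 0 (W(s) = 0*s = 0)
A = 9/100 (A = (0 + 3/10)**2 = (3/10)**2 = 9/100 ≈ 0.090000)
B(z) = -709/200 (B(z) = -7/2 + (0 - 1*9/100)/2 = -7/2 + (0 - 9/100)/2 = -7/2 + (1/2)*(-9/100) = -7/2 - 9/200 = -709/200)
(-321711 - 35365) + B(550) = (-321711 - 35365) - 709/200 = -357076 - 709/200 = -71415909/200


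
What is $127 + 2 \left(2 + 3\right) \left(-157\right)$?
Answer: $-1443$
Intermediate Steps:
$127 + 2 \left(2 + 3\right) \left(-157\right) = 127 + 2 \cdot 5 \left(-157\right) = 127 + 10 \left(-157\right) = 127 - 1570 = -1443$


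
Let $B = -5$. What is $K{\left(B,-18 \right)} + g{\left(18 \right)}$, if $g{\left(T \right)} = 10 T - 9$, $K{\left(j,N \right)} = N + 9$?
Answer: $162$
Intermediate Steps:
$K{\left(j,N \right)} = 9 + N$
$g{\left(T \right)} = -9 + 10 T$
$K{\left(B,-18 \right)} + g{\left(18 \right)} = \left(9 - 18\right) + \left(-9 + 10 \cdot 18\right) = -9 + \left(-9 + 180\right) = -9 + 171 = 162$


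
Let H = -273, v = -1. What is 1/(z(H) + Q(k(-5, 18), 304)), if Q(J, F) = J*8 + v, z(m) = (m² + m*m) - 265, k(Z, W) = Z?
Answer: 1/148752 ≈ 6.7226e-6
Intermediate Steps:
z(m) = -265 + 2*m² (z(m) = (m² + m²) - 265 = 2*m² - 265 = -265 + 2*m²)
Q(J, F) = -1 + 8*J (Q(J, F) = J*8 - 1 = 8*J - 1 = -1 + 8*J)
1/(z(H) + Q(k(-5, 18), 304)) = 1/((-265 + 2*(-273)²) + (-1 + 8*(-5))) = 1/((-265 + 2*74529) + (-1 - 40)) = 1/((-265 + 149058) - 41) = 1/(148793 - 41) = 1/148752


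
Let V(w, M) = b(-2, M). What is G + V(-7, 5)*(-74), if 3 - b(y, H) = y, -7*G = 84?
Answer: -382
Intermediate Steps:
G = -12 (G = -⅐*84 = -12)
b(y, H) = 3 - y
V(w, M) = 5 (V(w, M) = 3 - 1*(-2) = 3 + 2 = 5)
G + V(-7, 5)*(-74) = -12 + 5*(-74) = -12 - 370 = -382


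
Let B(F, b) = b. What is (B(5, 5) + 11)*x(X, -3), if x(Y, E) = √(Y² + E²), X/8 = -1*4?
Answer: 16*√1033 ≈ 514.25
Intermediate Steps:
X = -32 (X = 8*(-1*4) = 8*(-4) = -32)
x(Y, E) = √(E² + Y²)
(B(5, 5) + 11)*x(X, -3) = (5 + 11)*√((-3)² + (-32)²) = 16*√(9 + 1024) = 16*√1033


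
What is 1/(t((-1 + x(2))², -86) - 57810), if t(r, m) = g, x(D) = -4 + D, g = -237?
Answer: -1/58047 ≈ -1.7227e-5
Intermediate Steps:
t(r, m) = -237
1/(t((-1 + x(2))², -86) - 57810) = 1/(-237 - 57810) = 1/(-58047) = -1/58047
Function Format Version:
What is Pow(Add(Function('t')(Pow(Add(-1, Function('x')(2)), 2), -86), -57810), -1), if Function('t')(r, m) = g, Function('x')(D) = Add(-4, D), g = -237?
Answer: Rational(-1, 58047) ≈ -1.7227e-5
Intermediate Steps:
Function('t')(r, m) = -237
Pow(Add(Function('t')(Pow(Add(-1, Function('x')(2)), 2), -86), -57810), -1) = Pow(Add(-237, -57810), -1) = Pow(-58047, -1) = Rational(-1, 58047)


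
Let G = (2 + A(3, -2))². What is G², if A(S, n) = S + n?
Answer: 81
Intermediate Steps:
G = 9 (G = (2 + (3 - 2))² = (2 + 1)² = 3² = 9)
G² = 9² = 81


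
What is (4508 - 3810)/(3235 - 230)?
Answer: 698/3005 ≈ 0.23228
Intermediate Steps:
(4508 - 3810)/(3235 - 230) = 698/3005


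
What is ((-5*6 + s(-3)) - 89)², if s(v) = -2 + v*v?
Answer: 12544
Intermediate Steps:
s(v) = -2 + v²
((-5*6 + s(-3)) - 89)² = ((-5*6 + (-2 + (-3)²)) - 89)² = ((-30 + (-2 + 9)) - 89)² = ((-30 + 7) - 89)² = (-23 - 89)² = (-112)² = 12544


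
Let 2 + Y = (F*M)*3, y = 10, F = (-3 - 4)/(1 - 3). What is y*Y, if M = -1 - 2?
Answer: -335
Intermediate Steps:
M = -3
F = 7/2 (F = -7/(-2) = -7*(-½) = 7/2 ≈ 3.5000)
Y = -67/2 (Y = -2 + ((7/2)*(-3))*3 = -2 - 21/2*3 = -2 - 63/2 = -67/2 ≈ -33.500)
y*Y = 10*(-67/2) = -335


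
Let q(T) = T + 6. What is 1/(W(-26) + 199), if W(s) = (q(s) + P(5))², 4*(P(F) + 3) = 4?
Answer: 1/683 ≈ 0.0014641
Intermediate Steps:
P(F) = -2 (P(F) = -3 + (¼)*4 = -3 + 1 = -2)
q(T) = 6 + T
W(s) = (4 + s)² (W(s) = ((6 + s) - 2)² = (4 + s)²)
1/(W(-26) + 199) = 1/((4 - 26)² + 199) = 1/((-22)² + 199) = 1/(484 + 199) = 1/683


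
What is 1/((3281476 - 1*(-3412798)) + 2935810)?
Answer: 1/9630084 ≈ 1.0384e-7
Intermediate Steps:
1/((3281476 - 1*(-3412798)) + 2935810) = 1/((3281476 + 3412798) + 2935810) = 1/(6694274 + 2935810) = 1/9630084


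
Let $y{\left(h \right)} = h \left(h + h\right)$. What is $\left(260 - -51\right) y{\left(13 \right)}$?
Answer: $105118$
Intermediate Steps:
$y{\left(h \right)} = 2 h^{2}$ ($y{\left(h \right)} = h 2 h = 2 h^{2}$)
$\left(260 - -51\right) y{\left(13 \right)} = \left(260 - -51\right) 2 \cdot 13^{2} = \left(260 + 51\right) 2 \cdot 169 = 311 \cdot 338 = 105118$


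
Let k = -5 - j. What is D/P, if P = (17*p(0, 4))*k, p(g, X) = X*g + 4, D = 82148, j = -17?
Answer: 20537/204 ≈ 100.67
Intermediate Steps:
p(g, X) = 4 + X*g
k = 12 (k = -5 - 1*(-17) = -5 + 17 = 12)
P = 816 (P = (17*(4 + 4*0))*12 = (17*(4 + 0))*12 = (17*4)*12 = 68*12 = 816)
D/P = 82148/816 = 82148*(1/816) = 20537/204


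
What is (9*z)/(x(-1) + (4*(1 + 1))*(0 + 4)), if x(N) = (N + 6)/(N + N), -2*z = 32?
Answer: -288/59 ≈ -4.8814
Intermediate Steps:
z = -16 (z = -1/2*32 = -16)
x(N) = (6 + N)/(2*N) (x(N) = (6 + N)/((2*N)) = (6 + N)*(1/(2*N)) = (6 + N)/(2*N))
(9*z)/(x(-1) + (4*(1 + 1))*(0 + 4)) = (9*(-16))/((1/2)*(6 - 1)/(-1) + (4*(1 + 1))*(0 + 4)) = -144/((1/2)*(-1)*5 + (4*2)*4) = -144/(-5/2 + 8*4) = -144/(-5/2 + 32) = -144/59/2 = -144*2/59 = -288/59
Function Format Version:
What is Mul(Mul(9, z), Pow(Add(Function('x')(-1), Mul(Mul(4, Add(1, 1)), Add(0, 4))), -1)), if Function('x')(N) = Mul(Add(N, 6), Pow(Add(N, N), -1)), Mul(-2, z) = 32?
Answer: Rational(-288, 59) ≈ -4.8814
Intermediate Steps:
z = -16 (z = Mul(Rational(-1, 2), 32) = -16)
Function('x')(N) = Mul(Rational(1, 2), Pow(N, -1), Add(6, N)) (Function('x')(N) = Mul(Add(6, N), Pow(Mul(2, N), -1)) = Mul(Add(6, N), Mul(Rational(1, 2), Pow(N, -1))) = Mul(Rational(1, 2), Pow(N, -1), Add(6, N)))
Mul(Mul(9, z), Pow(Add(Function('x')(-1), Mul(Mul(4, Add(1, 1)), Add(0, 4))), -1)) = Mul(Mul(9, -16), Pow(Add(Mul(Rational(1, 2), Pow(-1, -1), Add(6, -1)), Mul(Mul(4, Add(1, 1)), Add(0, 4))), -1)) = Mul(-144, Pow(Add(Mul(Rational(1, 2), -1, 5), Mul(Mul(4, 2), 4)), -1)) = Mul(-144, Pow(Add(Rational(-5, 2), Mul(8, 4)), -1)) = Mul(-144, Pow(Add(Rational(-5, 2), 32), -1)) = Mul(-144, Pow(Rational(59, 2), -1)) = Mul(-144, Rational(2, 59)) = Rational(-288, 59)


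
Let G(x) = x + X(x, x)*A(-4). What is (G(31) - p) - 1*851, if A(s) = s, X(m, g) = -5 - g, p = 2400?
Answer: -3076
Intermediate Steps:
G(x) = 20 + 5*x (G(x) = x + (-5 - x)*(-4) = x + (20 + 4*x) = 20 + 5*x)
(G(31) - p) - 1*851 = ((20 + 5*31) - 1*2400) - 1*851 = ((20 + 155) - 2400) - 851 = (175 - 2400) - 851 = -2225 - 851 = -3076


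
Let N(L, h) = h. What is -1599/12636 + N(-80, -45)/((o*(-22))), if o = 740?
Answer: -32645/263736 ≈ -0.12378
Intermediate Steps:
-1599/12636 + N(-80, -45)/((o*(-22))) = -1599/12636 - 45/(740*(-22)) = -1599*1/12636 - 45/(-16280) = -41/324 - 45*(-1/16280) = -41/324 + 9/3256 = -32645/263736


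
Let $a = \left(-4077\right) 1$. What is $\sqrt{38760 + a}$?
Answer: $\sqrt{34683} \approx 186.23$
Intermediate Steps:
$a = -4077$
$\sqrt{38760 + a} = \sqrt{38760 - 4077} = \sqrt{34683}$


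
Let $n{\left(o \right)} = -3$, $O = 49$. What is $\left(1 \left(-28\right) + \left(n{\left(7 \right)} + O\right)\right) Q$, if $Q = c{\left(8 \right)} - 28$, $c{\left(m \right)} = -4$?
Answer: $-576$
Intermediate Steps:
$Q = -32$ ($Q = -4 - 28 = -32$)
$\left(1 \left(-28\right) + \left(n{\left(7 \right)} + O\right)\right) Q = \left(1 \left(-28\right) + \left(-3 + 49\right)\right) \left(-32\right) = \left(-28 + 46\right) \left(-32\right) = 18 \left(-32\right) = -576$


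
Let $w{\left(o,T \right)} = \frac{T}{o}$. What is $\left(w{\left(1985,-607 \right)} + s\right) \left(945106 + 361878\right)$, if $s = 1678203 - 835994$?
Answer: $\frac{2184995276657872}{1985} \approx 1.1008 \cdot 10^{12}$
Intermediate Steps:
$s = 842209$ ($s = 1678203 - 835994 = 842209$)
$\left(w{\left(1985,-607 \right)} + s\right) \left(945106 + 361878\right) = \left(- \frac{607}{1985} + 842209\right) \left(945106 + 361878\right) = \left(\left(-607\right) \frac{1}{1985} + 842209\right) 1306984 = \left(- \frac{607}{1985} + 842209\right) 1306984 = \frac{1671784258}{1985} \cdot 1306984 = \frac{2184995276657872}{1985}$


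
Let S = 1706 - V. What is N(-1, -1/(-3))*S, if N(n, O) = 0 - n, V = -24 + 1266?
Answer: 464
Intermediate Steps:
V = 1242
N(n, O) = -n
S = 464 (S = 1706 - 1*1242 = 1706 - 1242 = 464)
N(-1, -1/(-3))*S = -1*(-1)*464 = 1*464 = 464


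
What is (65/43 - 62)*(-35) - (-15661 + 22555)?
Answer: -205407/43 ≈ -4776.9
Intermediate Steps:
(65/43 - 62)*(-35) - (-15661 + 22555) = (65*(1/43) - 62)*(-35) - 1*6894 = (65/43 - 62)*(-35) - 6894 = -2601/43*(-35) - 6894 = 91035/43 - 6894 = -205407/43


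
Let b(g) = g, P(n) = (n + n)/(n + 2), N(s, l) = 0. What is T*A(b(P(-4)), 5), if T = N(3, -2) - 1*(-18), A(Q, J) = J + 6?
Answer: 198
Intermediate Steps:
P(n) = 2*n/(2 + n) (P(n) = (2*n)/(2 + n) = 2*n/(2 + n))
A(Q, J) = 6 + J
T = 18 (T = 0 - 1*(-18) = 0 + 18 = 18)
T*A(b(P(-4)), 5) = 18*(6 + 5) = 18*11 = 198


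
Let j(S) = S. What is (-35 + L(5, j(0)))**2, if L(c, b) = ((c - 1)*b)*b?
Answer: 1225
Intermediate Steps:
L(c, b) = b**2*(-1 + c) (L(c, b) = ((-1 + c)*b)*b = (b*(-1 + c))*b = b**2*(-1 + c))
(-35 + L(5, j(0)))**2 = (-35 + 0**2*(-1 + 5))**2 = (-35 + 0*4)**2 = (-35 + 0)**2 = (-35)**2 = 1225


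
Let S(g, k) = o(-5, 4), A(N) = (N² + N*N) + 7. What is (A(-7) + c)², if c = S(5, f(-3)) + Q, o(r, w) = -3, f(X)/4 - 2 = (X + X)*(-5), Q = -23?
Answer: 6241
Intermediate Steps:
f(X) = 8 - 40*X (f(X) = 8 + 4*((X + X)*(-5)) = 8 + 4*((2*X)*(-5)) = 8 + 4*(-10*X) = 8 - 40*X)
A(N) = 7 + 2*N² (A(N) = (N² + N²) + 7 = 2*N² + 7 = 7 + 2*N²)
S(g, k) = -3
c = -26 (c = -3 - 23 = -26)
(A(-7) + c)² = ((7 + 2*(-7)²) - 26)² = ((7 + 2*49) - 26)² = ((7 + 98) - 26)² = (105 - 26)² = 79² = 6241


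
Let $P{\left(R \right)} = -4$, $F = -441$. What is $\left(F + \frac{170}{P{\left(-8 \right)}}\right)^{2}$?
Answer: $\frac{935089}{4} \approx 2.3377 \cdot 10^{5}$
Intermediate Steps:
$\left(F + \frac{170}{P{\left(-8 \right)}}\right)^{2} = \left(-441 + \frac{170}{-4}\right)^{2} = \left(-441 + 170 \left(- \frac{1}{4}\right)\right)^{2} = \left(-441 - \frac{85}{2}\right)^{2} = \left(- \frac{967}{2}\right)^{2} = \frac{935089}{4}$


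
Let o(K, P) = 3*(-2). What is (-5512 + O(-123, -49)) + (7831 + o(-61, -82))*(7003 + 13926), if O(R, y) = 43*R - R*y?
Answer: 163752597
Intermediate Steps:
o(K, P) = -6
O(R, y) = 43*R - R*y
(-5512 + O(-123, -49)) + (7831 + o(-61, -82))*(7003 + 13926) = (-5512 - 123*(43 - 1*(-49))) + (7831 - 6)*(7003 + 13926) = (-5512 - 123*(43 + 49)) + 7825*20929 = (-5512 - 123*92) + 163769425 = (-5512 - 11316) + 163769425 = -16828 + 163769425 = 163752597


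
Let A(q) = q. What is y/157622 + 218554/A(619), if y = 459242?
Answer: 17366594693/48784009 ≈ 355.99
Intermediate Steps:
y/157622 + 218554/A(619) = 459242/157622 + 218554/619 = 459242*(1/157622) + 218554*(1/619) = 229621/78811 + 218554/619 = 17366594693/48784009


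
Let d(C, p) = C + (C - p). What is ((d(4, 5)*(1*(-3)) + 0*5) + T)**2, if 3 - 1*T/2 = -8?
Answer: 169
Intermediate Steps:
d(C, p) = -p + 2*C
T = 22 (T = 6 - 2*(-8) = 6 + 16 = 22)
((d(4, 5)*(1*(-3)) + 0*5) + T)**2 = (((-1*5 + 2*4)*(1*(-3)) + 0*5) + 22)**2 = (((-5 + 8)*(-3) + 0) + 22)**2 = ((3*(-3) + 0) + 22)**2 = ((-9 + 0) + 22)**2 = (-9 + 22)**2 = 13**2 = 169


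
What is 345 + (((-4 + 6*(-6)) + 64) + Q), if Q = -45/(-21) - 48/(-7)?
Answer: 378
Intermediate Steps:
Q = 9 (Q = -45*(-1/21) - 48*(-⅐) = 15/7 + 48/7 = 9)
345 + (((-4 + 6*(-6)) + 64) + Q) = 345 + (((-4 + 6*(-6)) + 64) + 9) = 345 + (((-4 - 36) + 64) + 9) = 345 + ((-40 + 64) + 9) = 345 + (24 + 9) = 345 + 33 = 378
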